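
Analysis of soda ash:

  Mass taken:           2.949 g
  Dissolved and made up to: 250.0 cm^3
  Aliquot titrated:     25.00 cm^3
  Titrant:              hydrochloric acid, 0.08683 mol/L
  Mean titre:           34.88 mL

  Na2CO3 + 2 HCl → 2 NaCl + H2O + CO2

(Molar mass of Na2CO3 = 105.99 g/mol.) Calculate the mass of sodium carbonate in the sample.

1.605 g

n(HCl) per titration = 0.03488 × 0.08683 = 3.029 × 10^-3 mol
From the 1:2 ratio, n(Na2CO3) in each aliquot = 1/2 × 3.029 × 10^-3 = 1.514 × 10^-3 mol
n(Na2CO3) in the whole flask = 1.514 × 10^-3 × 250.0/25.00 = 0.01514 mol
mass of Na2CO3 = 0.01514 × 105.99 = 1.605 g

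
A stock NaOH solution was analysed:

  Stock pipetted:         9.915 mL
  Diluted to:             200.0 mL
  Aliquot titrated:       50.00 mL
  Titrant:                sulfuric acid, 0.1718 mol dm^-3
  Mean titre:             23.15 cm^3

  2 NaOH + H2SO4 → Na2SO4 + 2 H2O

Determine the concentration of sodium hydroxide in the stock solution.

n(H2SO4) = 0.02315 × 0.1718 = 3.977 × 10^-3 mol
From the 2:1 ratio, n(NaOH) in the aliquot = 2/1 × 3.977 × 10^-3 = 7.954 × 10^-3 mol
[NaOH]_dilute = 7.954 × 10^-3 / 0.05000 = 0.1591 mol/L
Dilution factor = 200.0 / 9.915 = 20.17
[NaOH]_stock = 0.1591 × 20.17 = 3.209 mol/L

3.209 mol/L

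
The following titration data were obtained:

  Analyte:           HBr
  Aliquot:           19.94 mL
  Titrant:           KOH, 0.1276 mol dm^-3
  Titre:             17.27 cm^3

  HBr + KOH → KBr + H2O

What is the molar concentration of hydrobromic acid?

0.1105 mol/L

n(KOH) = 0.01727 L × 0.1276 mol/L = 2.204 × 10^-3 mol
n(HBr) = 2.204 × 10^-3 mol (1:1 mole ratio)
[HBr] = 2.204 × 10^-3 mol / 0.01994 L = 0.1105 mol/L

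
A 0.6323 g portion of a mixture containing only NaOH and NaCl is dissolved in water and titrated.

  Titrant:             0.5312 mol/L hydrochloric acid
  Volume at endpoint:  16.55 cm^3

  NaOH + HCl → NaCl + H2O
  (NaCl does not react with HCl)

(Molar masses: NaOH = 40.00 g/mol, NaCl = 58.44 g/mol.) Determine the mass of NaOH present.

n(HCl) = 0.01655 × 0.5312 = 8.791 × 10^-3 mol
Let x = n(NaOH), y = n(NaCl).
Titrant: 1x = 8.791 × 10^-3;  mass: 40.00x + 58.44y = 0.6323
Solving, x = 8.791 × 10^-3 mol, y = 4.802 × 10^-3 mol
mass of NaOH = 8.791 × 10^-3 × 40.00 = 0.3517 g

0.3517 g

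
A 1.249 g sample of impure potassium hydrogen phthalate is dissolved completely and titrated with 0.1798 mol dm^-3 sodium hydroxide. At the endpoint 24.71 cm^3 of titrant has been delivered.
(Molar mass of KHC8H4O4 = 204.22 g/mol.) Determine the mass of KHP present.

KHC8H4O4 + NaOH → KNaC8H4O4 + H2O
n(NaOH) = 0.02471 L × 0.1798 mol/L = 4.443 × 10^-3 mol
n(KHC8H4O4) = 4.443 × 10^-3 mol (1:1 ratio)
mass of KHC8H4O4 = 4.443 × 10^-3 × 204.22 g/mol = 0.9073 g

0.9073 g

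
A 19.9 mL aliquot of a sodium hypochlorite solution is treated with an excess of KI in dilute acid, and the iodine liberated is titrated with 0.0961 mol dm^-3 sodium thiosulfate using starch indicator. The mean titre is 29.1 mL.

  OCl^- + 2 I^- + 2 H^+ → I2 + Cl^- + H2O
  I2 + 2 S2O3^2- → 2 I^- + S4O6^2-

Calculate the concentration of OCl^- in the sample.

n(S2O3^2-) = 0.0291 × 0.0961 = 2.80 × 10^-3 mol
n(I2) = n(S2O3^2-)/2 = 1.40 × 10^-3 mol
n(OCl^-) in the aliquot = 1.40 × 10^-3 mol (1:1 ratio)
[OCl^-] = 1.40 × 10^-3 / 0.0199 = 0.0703 mol/L

0.0703 mol/L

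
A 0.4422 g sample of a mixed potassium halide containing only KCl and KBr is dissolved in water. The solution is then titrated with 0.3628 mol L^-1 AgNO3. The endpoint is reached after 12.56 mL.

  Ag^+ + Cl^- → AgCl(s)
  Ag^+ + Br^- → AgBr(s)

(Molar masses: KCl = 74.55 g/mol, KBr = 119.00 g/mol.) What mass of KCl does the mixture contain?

0.1678 g

n(AgNO3) = 0.01256 × 0.3628 = 4.557 × 10^-3 mol
Let x = n(KCl), y = n(KBr).
Titrant: 1x + 1y = 4.557 × 10^-3;  mass: 74.55x + 119.00y = 0.4422
Solving, x = 2.251 × 10^-3 mol, y = 2.306 × 10^-3 mol
mass of KCl = 2.251 × 10^-3 × 74.55 = 0.1678 g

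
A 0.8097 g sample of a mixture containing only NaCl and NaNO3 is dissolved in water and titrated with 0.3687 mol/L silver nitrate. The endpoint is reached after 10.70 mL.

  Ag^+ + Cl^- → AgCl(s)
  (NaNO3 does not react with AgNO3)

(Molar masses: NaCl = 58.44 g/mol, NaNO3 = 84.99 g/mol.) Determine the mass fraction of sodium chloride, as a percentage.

n(AgNO3) = 0.01070 × 0.3687 = 3.945 × 10^-3 mol
Let x = n(NaCl), y = n(NaNO3).
Titrant: 1x = 3.945 × 10^-3;  mass: 58.44x + 84.99y = 0.8097
Solving, x = 3.945 × 10^-3 mol, y = 6.814 × 10^-3 mol
mass of NaCl = 3.945 × 10^-3 × 58.44 = 0.2306 g
% NaCl = 0.2306 / 0.8097 × 100 = 28.47 %

28.47 %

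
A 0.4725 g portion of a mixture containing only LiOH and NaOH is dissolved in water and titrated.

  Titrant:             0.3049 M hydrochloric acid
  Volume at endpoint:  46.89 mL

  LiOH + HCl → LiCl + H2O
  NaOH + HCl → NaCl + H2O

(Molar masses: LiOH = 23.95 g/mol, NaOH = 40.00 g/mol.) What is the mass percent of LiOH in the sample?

31.38 %

n(HCl) = 0.04689 × 0.3049 = 0.01430 mol
Let x = n(LiOH), y = n(NaOH).
Titrant: 1x + 1y = 0.01430;  mass: 23.95x + 40.00y = 0.4725
Solving, x = 6.191 × 10^-3 mol, y = 8.105 × 10^-3 mol
mass of LiOH = 6.191 × 10^-3 × 23.95 = 0.1483 g
% LiOH = 0.1483 / 0.4725 × 100 = 31.38 %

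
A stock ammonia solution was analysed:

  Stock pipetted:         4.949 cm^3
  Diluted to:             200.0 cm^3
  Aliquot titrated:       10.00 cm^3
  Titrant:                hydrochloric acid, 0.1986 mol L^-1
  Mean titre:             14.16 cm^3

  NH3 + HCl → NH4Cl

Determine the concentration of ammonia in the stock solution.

11.36 mol/L

n(HCl) = 0.01416 × 0.1986 = 2.812 × 10^-3 mol
n(NH3) in the aliquot = 2.812 × 10^-3 mol (1:1 ratio)
[NH3]_dilute = 2.812 × 10^-3 / 0.01000 = 0.2812 mol/L
Dilution factor = 200.0 / 4.949 = 40.41
[NH3]_stock = 0.2812 × 40.41 = 11.36 mol/L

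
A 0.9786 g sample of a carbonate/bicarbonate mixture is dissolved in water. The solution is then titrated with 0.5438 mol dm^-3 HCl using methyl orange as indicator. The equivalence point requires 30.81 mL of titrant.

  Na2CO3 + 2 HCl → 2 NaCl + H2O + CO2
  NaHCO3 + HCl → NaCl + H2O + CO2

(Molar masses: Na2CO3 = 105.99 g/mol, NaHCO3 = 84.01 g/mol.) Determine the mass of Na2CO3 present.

0.7329 g

n(HCl) = 0.03081 × 0.5438 = 0.01675 mol
Let x = n(Na2CO3), y = n(NaHCO3).
Titrant: 2x + 1y = 0.01675;  mass: 105.99x + 84.01y = 0.9786
Solving, x = 6.915 × 10^-3 mol, y = 2.924 × 10^-3 mol
mass of Na2CO3 = 6.915 × 10^-3 × 105.99 = 0.7329 g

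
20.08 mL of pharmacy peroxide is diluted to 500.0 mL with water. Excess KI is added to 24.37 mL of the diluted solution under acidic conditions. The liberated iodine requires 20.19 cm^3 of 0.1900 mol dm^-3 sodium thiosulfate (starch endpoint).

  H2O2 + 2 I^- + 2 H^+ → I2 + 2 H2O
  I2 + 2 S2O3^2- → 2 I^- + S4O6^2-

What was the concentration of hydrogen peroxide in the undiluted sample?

1.960 mol/L

n(S2O3^2-) = 0.02019 × 0.1900 = 3.836 × 10^-3 mol
n(I2) = n(S2O3^2-)/2 = 1.918 × 10^-3 mol
n(H2O2) in the aliquot = 1.918 × 10^-3 mol (1:1 ratio)
[H2O2]_dilute = 1.918 × 10^-3 / 0.02437 = 0.07871 mol/L
[H2O2]_original = 0.07871 × 500.0/20.08 = 1.960 mol/L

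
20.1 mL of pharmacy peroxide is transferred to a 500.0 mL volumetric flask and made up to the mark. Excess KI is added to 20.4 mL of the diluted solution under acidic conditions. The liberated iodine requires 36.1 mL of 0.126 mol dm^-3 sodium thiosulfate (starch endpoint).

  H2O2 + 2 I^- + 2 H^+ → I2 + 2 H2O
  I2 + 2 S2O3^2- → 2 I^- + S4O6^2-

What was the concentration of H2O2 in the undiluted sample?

2.77 mol/L

n(S2O3^2-) = 0.0361 × 0.126 = 4.55 × 10^-3 mol
n(I2) = n(S2O3^2-)/2 = 2.27 × 10^-3 mol
n(H2O2) in the aliquot = 2.27 × 10^-3 mol (1:1 ratio)
[H2O2]_dilute = 2.27 × 10^-3 / 0.0204 = 0.111 mol/L
[H2O2]_original = 0.111 × 500.0/20.1 = 2.77 mol/L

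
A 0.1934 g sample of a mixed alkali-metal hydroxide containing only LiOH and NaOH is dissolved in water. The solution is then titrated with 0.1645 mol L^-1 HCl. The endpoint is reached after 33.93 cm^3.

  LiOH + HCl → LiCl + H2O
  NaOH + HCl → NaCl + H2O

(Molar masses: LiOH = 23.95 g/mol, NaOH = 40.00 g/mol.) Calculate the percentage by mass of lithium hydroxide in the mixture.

23.04 %

n(HCl) = 0.03393 × 0.1645 = 5.581 × 10^-3 mol
Let x = n(LiOH), y = n(NaOH).
Titrant: 1x + 1y = 5.581 × 10^-3;  mass: 23.95x + 40.00y = 0.1934
Solving, x = 1.860 × 10^-3 mol, y = 3.721 × 10^-3 mol
mass of LiOH = 1.860 × 10^-3 × 23.95 = 0.04456 g
% LiOH = 0.04456 / 0.1934 × 100 = 23.04 %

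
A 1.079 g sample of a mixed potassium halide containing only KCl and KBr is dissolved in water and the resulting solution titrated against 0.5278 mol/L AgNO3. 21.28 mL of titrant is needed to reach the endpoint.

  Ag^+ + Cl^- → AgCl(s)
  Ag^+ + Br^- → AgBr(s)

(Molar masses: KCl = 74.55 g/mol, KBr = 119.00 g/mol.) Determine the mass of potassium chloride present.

0.4320 g

n(AgNO3) = 0.02128 × 0.5278 = 0.01123 mol
Let x = n(KCl), y = n(KBr).
Titrant: 1x + 1y = 0.01123;  mass: 74.55x + 119.00y = 1.079
Solving, x = 5.794 × 10^-3 mol, y = 5.437 × 10^-3 mol
mass of KCl = 5.794 × 10^-3 × 74.55 = 0.4320 g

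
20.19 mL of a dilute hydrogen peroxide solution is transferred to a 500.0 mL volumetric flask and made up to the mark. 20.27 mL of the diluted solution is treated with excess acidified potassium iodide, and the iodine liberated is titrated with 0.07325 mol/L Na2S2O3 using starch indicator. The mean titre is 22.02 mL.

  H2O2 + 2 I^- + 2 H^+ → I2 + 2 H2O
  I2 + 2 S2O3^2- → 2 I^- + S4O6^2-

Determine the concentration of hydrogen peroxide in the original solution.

0.9853 mol/L

n(S2O3^2-) = 0.02202 × 0.07325 = 1.613 × 10^-3 mol
n(I2) = n(S2O3^2-)/2 = 8.065 × 10^-4 mol
n(H2O2) in the aliquot = 8.065 × 10^-4 mol (1:1 ratio)
[H2O2]_dilute = 8.065 × 10^-4 / 0.02027 = 0.03979 mol/L
[H2O2]_original = 0.03979 × 500.0/20.19 = 0.9853 mol/L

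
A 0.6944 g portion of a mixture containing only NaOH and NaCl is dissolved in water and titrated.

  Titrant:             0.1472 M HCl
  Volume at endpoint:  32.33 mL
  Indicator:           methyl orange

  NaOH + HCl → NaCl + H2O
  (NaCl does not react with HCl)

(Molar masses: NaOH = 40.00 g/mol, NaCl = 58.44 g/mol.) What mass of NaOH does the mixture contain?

n(HCl) = 0.03233 × 0.1472 = 4.759 × 10^-3 mol
Let x = n(NaOH), y = n(NaCl).
Titrant: 1x = 4.759 × 10^-3;  mass: 40.00x + 58.44y = 0.6944
Solving, x = 4.759 × 10^-3 mol, y = 8.625 × 10^-3 mol
mass of NaOH = 4.759 × 10^-3 × 40.00 = 0.1904 g

0.1904 g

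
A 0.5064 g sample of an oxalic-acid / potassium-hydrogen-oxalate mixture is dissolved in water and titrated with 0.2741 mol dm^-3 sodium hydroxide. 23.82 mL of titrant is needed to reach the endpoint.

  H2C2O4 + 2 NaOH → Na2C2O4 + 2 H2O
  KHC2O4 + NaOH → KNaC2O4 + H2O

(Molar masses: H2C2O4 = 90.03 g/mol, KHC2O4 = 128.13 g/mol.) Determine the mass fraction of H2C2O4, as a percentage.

n(NaOH) = 0.02382 × 0.2741 = 6.529 × 10^-3 mol
Let x = n(H2C2O4), y = n(KHC2O4).
Titrant: 2x + 1y = 6.529 × 10^-3;  mass: 90.03x + 128.13y = 0.5064
Solving, x = 1.986 × 10^-3 mol, y = 2.557 × 10^-3 mol
mass of H2C2O4 = 1.986 × 10^-3 × 90.03 = 0.1788 g
% H2C2O4 = 0.1788 / 0.5064 × 100 = 35.31 %

35.31 %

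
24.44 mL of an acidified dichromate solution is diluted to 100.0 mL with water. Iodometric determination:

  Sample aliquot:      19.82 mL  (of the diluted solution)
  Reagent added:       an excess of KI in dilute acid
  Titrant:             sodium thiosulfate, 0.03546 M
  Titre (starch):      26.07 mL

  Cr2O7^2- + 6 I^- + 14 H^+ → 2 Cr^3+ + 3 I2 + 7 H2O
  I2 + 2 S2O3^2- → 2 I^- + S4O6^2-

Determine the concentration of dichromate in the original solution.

0.03181 M

n(S2O3^2-) = 0.02607 × 0.03546 = 9.244 × 10^-4 mol
n(I2) = n(S2O3^2-)/2 = 4.622 × 10^-4 mol
From the 1:3 ratio, n(Cr2O7^2-) in the aliquot = 1/3 × 4.622 × 10^-4 = 1.541 × 10^-4 mol
[Cr2O7^2-]_dilute = 1.541 × 10^-4 / 0.01982 = 0.007774 mol/L
[Cr2O7^2-]_original = 0.007774 × 100.0/24.44 = 0.03181 mol/L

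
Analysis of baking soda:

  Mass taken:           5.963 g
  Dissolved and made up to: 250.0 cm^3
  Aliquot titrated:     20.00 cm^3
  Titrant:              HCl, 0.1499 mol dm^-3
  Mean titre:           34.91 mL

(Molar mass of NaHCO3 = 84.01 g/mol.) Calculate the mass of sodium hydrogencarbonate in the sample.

5.495 g

NaHCO3 + HCl → NaCl + H2O + CO2
n(HCl) per titration = 0.03491 × 0.1499 = 5.233 × 10^-3 mol
n(NaHCO3) in each aliquot = 5.233 × 10^-3 mol (1:1 ratio)
n(NaHCO3) in the whole flask = 5.233 × 10^-3 × 250.0/20.00 = 0.06541 mol
mass of NaHCO3 = 0.06541 × 84.01 = 5.495 g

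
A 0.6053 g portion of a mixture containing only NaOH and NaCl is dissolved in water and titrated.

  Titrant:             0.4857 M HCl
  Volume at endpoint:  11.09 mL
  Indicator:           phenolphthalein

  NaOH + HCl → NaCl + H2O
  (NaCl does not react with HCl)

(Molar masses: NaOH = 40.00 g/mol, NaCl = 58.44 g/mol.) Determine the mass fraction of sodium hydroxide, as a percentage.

n(HCl) = 0.01109 × 0.4857 = 5.386 × 10^-3 mol
Let x = n(NaOH), y = n(NaCl).
Titrant: 1x = 5.386 × 10^-3;  mass: 40.00x + 58.44y = 0.6053
Solving, x = 5.386 × 10^-3 mol, y = 6.671 × 10^-3 mol
mass of NaOH = 5.386 × 10^-3 × 40.00 = 0.2155 g
% NaOH = 0.2155 / 0.6053 × 100 = 35.59 %

35.59 %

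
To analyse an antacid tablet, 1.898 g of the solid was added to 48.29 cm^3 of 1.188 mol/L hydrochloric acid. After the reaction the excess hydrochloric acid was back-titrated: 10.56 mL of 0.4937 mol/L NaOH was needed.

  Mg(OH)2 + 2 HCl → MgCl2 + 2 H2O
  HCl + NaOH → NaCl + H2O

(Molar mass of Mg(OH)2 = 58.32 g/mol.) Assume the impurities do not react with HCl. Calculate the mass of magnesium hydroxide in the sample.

1.521 g

n(HCl) added = 0.04829 × 1.188 = 0.05737 mol
n(NaOH) used in back-titration = 0.01056 × 0.4937 = 5.213 × 10^-3 mol
n(HCl) left over = 5.213 × 10^-3 mol (1:1 ratio)
n(HCl) consumed by analyte = 0.05737 − 5.213 × 10^-3 = 0.05216 mol
From the 1:2 ratio, n(Mg(OH)2) = 1/2 × 0.05216 = 0.02608 mol
mass of Mg(OH)2 = 0.02608 × 58.32 = 1.521 g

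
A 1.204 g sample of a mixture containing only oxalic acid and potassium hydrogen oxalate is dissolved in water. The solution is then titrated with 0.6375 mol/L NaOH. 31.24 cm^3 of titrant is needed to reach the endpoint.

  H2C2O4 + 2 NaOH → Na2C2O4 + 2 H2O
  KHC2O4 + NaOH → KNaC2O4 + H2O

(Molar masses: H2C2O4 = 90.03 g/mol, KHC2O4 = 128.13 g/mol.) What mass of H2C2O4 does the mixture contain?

n(NaOH) = 0.03124 × 0.6375 = 0.01992 mol
Let x = n(H2C2O4), y = n(KHC2O4).
Titrant: 2x + 1y = 0.01992;  mass: 90.03x + 128.13y = 1.204
Solving, x = 8.108 × 10^-3 mol, y = 3.700 × 10^-3 mol
mass of H2C2O4 = 8.108 × 10^-3 × 90.03 = 0.7300 g

0.7300 g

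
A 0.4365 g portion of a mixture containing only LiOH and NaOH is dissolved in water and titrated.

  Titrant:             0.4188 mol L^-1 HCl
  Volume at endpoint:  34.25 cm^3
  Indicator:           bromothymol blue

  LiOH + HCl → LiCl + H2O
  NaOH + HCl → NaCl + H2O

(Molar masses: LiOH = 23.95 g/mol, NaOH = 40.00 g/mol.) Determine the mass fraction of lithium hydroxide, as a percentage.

46.92 %

n(HCl) = 0.03425 × 0.4188 = 0.01434 mol
Let x = n(LiOH), y = n(NaOH).
Titrant: 1x + 1y = 0.01434;  mass: 23.95x + 40.00y = 0.4365
Solving, x = 8.552 × 10^-3 mol, y = 5.792 × 10^-3 mol
mass of LiOH = 8.552 × 10^-3 × 23.95 = 0.2048 g
% LiOH = 0.2048 / 0.4365 × 100 = 46.92 %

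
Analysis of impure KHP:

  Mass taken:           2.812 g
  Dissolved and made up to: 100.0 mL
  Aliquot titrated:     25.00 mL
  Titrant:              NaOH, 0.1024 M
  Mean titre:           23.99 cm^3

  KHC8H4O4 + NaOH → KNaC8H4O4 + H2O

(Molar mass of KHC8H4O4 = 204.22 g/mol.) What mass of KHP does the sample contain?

n(NaOH) per titration = 0.02399 × 0.1024 = 2.457 × 10^-3 mol
n(KHC8H4O4) in each aliquot = 2.457 × 10^-3 mol (1:1 ratio)
n(KHC8H4O4) in the whole flask = 2.457 × 10^-3 × 100.0/25.00 = 9.826 × 10^-3 mol
mass of KHC8H4O4 = 9.826 × 10^-3 × 204.22 = 2.007 g

2.007 g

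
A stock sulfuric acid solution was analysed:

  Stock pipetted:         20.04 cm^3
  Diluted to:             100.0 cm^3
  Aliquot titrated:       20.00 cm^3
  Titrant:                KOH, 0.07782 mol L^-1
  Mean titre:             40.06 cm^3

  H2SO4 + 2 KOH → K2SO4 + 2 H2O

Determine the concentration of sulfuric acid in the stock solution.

0.3889 mol/L

n(KOH) = 0.04006 × 0.07782 = 3.117 × 10^-3 mol
From the 1:2 ratio, n(H2SO4) in the aliquot = 1/2 × 3.117 × 10^-3 = 1.559 × 10^-3 mol
[H2SO4]_dilute = 1.559 × 10^-3 / 0.02000 = 0.07794 mol/L
Dilution factor = 100.0 / 20.04 = 4.990
[H2SO4]_stock = 0.07794 × 4.990 = 0.3889 mol/L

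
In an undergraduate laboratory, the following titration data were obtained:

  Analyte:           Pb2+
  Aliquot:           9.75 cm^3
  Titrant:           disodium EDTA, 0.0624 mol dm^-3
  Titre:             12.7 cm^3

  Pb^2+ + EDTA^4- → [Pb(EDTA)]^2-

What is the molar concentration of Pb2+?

0.0813 mol/L

n(EDTA) = 0.0127 L × 0.0624 mol/L = 7.92 × 10^-4 mol
n(Pb2+) = 7.92 × 10^-4 mol (1:1 mole ratio)
[Pb2+] = 7.92 × 10^-4 mol / 0.00975 L = 0.0813 mol/L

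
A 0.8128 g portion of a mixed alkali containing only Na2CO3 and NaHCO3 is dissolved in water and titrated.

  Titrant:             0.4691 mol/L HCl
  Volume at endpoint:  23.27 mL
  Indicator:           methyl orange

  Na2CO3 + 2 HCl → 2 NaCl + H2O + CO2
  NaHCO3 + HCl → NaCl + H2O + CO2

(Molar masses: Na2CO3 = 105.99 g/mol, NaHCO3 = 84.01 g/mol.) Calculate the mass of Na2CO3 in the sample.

0.1781 g

n(HCl) = 0.02327 × 0.4691 = 0.01092 mol
Let x = n(Na2CO3), y = n(NaHCO3).
Titrant: 2x + 1y = 0.01092;  mass: 105.99x + 84.01y = 0.8128
Solving, x = 1.681 × 10^-3 mol, y = 7.555 × 10^-3 mol
mass of Na2CO3 = 1.681 × 10^-3 × 105.99 = 0.1781 g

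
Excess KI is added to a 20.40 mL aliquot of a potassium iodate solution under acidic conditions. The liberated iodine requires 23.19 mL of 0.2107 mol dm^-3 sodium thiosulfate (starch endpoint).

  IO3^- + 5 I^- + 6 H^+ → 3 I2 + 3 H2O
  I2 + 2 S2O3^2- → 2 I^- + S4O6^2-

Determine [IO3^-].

0.03992 mol/L

n(S2O3^2-) = 0.02319 × 0.2107 = 4.886 × 10^-3 mol
n(I2) = n(S2O3^2-)/2 = 2.443 × 10^-3 mol
From the 1:3 ratio, n(IO3^-) in the aliquot = 1/3 × 2.443 × 10^-3 = 8.144 × 10^-4 mol
[IO3^-] = 8.144 × 10^-4 / 0.02040 = 0.03992 mol/L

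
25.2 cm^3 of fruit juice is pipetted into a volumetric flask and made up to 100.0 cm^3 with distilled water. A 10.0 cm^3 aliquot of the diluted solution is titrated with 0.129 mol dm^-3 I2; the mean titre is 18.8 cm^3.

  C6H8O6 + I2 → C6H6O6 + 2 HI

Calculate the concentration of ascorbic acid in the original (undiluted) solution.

0.962 mol/L

n(I2) = 0.0188 × 0.129 = 2.43 × 10^-3 mol
n(C6H8O6) in the aliquot = 2.43 × 10^-3 mol (1:1 ratio)
[C6H8O6]_dilute = 2.43 × 10^-3 / 0.0100 = 0.243 mol/L
Dilution factor = 100.0 / 25.2 = 3.968
[C6H8O6]_stock = 0.243 × 3.968 = 0.962 mol/L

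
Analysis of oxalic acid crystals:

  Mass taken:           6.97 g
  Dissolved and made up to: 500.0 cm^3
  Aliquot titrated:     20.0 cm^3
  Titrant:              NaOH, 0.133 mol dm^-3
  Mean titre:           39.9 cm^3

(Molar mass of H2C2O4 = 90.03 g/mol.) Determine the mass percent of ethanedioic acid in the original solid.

85.7 %

H2C2O4 + 2 NaOH → Na2C2O4 + 2 H2O
n(NaOH) per titration = 0.0399 × 0.133 = 5.31 × 10^-3 mol
From the 1:2 ratio, n(H2C2O4) in each aliquot = 1/2 × 5.31 × 10^-3 = 2.65 × 10^-3 mol
n(H2C2O4) in the whole flask = 2.65 × 10^-3 × 500.0/20.0 = 0.0663 mol
mass of H2C2O4 = 0.0663 × 90.03 = 5.97 g
% H2C2O4 = 5.97 / 6.97 × 100 = 85.7 %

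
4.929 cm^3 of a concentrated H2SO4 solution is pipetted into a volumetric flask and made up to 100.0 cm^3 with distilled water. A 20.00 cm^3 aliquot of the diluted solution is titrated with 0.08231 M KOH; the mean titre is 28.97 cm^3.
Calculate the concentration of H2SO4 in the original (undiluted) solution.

1.209 M

H2SO4 + 2 KOH → K2SO4 + 2 H2O
n(KOH) = 0.02897 × 0.08231 = 2.385 × 10^-3 mol
From the 1:2 ratio, n(H2SO4) in the aliquot = 1/2 × 2.385 × 10^-3 = 1.192 × 10^-3 mol
[H2SO4]_dilute = 1.192 × 10^-3 / 0.02000 = 0.05961 mol/L
Dilution factor = 100.0 / 4.929 = 20.29
[H2SO4]_stock = 0.05961 × 20.29 = 1.209 mol/L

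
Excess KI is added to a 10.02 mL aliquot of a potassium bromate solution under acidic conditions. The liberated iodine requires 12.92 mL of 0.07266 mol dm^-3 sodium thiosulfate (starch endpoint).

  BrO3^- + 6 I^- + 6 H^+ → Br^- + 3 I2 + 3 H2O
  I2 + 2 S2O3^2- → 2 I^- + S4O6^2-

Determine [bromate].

n(S2O3^2-) = 0.01292 × 0.07266 = 9.388 × 10^-4 mol
n(I2) = n(S2O3^2-)/2 = 4.694 × 10^-4 mol
From the 1:3 ratio, n(BrO3^-) in the aliquot = 1/3 × 4.694 × 10^-4 = 1.565 × 10^-4 mol
[BrO3^-] = 1.565 × 10^-4 / 0.01002 = 0.01561 mol/L

0.01561 mol/L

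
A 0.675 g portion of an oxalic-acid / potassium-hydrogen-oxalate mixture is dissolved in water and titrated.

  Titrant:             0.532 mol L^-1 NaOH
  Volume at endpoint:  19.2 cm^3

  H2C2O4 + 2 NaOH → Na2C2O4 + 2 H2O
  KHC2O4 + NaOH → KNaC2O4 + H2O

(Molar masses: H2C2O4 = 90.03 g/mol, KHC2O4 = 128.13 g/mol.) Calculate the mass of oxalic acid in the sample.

0.343 g

n(NaOH) = 0.0192 × 0.532 = 0.0102 mol
Let x = n(H2C2O4), y = n(KHC2O4).
Titrant: 2x + 1y = 0.0102;  mass: 90.03x + 128.13y = 0.675
Solving, x = 3.81 × 10^-3 mol, y = 2.59 × 10^-3 mol
mass of H2C2O4 = 3.81 × 10^-3 × 90.03 = 0.343 g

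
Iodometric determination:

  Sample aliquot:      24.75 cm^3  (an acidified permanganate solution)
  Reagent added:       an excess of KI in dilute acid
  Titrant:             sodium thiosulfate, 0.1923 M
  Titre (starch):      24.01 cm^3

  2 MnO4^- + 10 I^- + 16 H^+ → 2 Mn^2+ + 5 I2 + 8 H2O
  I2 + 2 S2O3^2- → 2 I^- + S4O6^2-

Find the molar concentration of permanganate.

0.03731 M

n(S2O3^2-) = 0.02401 × 0.1923 = 4.617 × 10^-3 mol
n(I2) = n(S2O3^2-)/2 = 2.309 × 10^-3 mol
From the 2:5 ratio, n(MnO4^-) in the aliquot = 2/5 × 2.309 × 10^-3 = 9.234 × 10^-4 mol
[MnO4^-] = 9.234 × 10^-4 / 0.02475 = 0.03731 mol/L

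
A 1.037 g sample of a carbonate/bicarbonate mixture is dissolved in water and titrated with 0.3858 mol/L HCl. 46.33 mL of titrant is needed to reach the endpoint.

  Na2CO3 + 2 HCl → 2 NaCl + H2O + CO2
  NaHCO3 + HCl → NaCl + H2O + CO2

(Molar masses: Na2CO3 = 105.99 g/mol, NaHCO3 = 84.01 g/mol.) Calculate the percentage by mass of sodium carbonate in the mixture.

76.55 %

n(HCl) = 0.04633 × 0.3858 = 0.01787 mol
Let x = n(Na2CO3), y = n(NaHCO3).
Titrant: 2x + 1y = 0.01787;  mass: 105.99x + 84.01y = 1.037
Solving, x = 7.490 × 10^-3 mol, y = 2.894 × 10^-3 mol
mass of Na2CO3 = 7.490 × 10^-3 × 105.99 = 0.7939 g
% Na2CO3 = 0.7939 / 1.037 × 100 = 76.55 %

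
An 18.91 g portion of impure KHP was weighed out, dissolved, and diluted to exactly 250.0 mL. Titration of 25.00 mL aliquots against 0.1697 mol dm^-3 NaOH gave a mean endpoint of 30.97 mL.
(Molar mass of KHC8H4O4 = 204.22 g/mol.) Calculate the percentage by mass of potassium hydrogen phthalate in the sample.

56.76 %

KHC8H4O4 + NaOH → KNaC8H4O4 + H2O
n(NaOH) per titration = 0.03097 × 0.1697 = 5.256 × 10^-3 mol
n(KHC8H4O4) in each aliquot = 5.256 × 10^-3 mol (1:1 ratio)
n(KHC8H4O4) in the whole flask = 5.256 × 10^-3 × 250.0/25.00 = 0.05256 mol
mass of KHC8H4O4 = 0.05256 × 204.22 = 10.73 g
% KHC8H4O4 = 10.73 / 18.91 × 100 = 56.76 %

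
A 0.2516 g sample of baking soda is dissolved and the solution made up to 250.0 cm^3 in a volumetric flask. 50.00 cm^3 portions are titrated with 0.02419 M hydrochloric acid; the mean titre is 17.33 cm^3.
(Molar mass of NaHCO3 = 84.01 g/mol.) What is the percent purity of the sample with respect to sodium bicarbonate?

69.99 %

NaHCO3 + HCl → NaCl + H2O + CO2
n(HCl) per titration = 0.01733 × 0.02419 = 4.192 × 10^-4 mol
n(NaHCO3) in each aliquot = 4.192 × 10^-4 mol (1:1 ratio)
n(NaHCO3) in the whole flask = 4.192 × 10^-4 × 250.0/50.00 = 2.096 × 10^-3 mol
mass of NaHCO3 = 2.096 × 10^-3 × 84.01 = 0.1761 g
% NaHCO3 = 0.1761 / 0.2516 × 100 = 69.99 %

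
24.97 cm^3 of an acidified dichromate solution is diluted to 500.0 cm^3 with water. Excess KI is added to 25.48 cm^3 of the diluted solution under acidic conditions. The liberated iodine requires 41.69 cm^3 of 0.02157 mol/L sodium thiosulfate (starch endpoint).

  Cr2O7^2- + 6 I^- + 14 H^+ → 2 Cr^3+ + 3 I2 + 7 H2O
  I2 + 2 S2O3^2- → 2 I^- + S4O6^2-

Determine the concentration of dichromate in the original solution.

n(S2O3^2-) = 0.04169 × 0.02157 = 8.993 × 10^-4 mol
n(I2) = n(S2O3^2-)/2 = 4.496 × 10^-4 mol
From the 1:3 ratio, n(Cr2O7^2-) in the aliquot = 1/3 × 4.496 × 10^-4 = 1.499 × 10^-4 mol
[Cr2O7^2-]_dilute = 1.499 × 10^-4 / 0.02548 = 0.005882 mol/L
[Cr2O7^2-]_original = 0.005882 × 500.0/24.97 = 0.1178 mol/L

0.1178 mol/L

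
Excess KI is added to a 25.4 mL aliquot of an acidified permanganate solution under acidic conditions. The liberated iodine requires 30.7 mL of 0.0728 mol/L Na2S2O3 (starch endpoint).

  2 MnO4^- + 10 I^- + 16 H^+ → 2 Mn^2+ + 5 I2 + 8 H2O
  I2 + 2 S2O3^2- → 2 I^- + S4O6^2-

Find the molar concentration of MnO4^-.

0.0176 mol/L

n(S2O3^2-) = 0.0307 × 0.0728 = 2.23 × 10^-3 mol
n(I2) = n(S2O3^2-)/2 = 1.12 × 10^-3 mol
From the 2:5 ratio, n(MnO4^-) in the aliquot = 2/5 × 1.12 × 10^-3 = 4.47 × 10^-4 mol
[MnO4^-] = 4.47 × 10^-4 / 0.0254 = 0.0176 mol/L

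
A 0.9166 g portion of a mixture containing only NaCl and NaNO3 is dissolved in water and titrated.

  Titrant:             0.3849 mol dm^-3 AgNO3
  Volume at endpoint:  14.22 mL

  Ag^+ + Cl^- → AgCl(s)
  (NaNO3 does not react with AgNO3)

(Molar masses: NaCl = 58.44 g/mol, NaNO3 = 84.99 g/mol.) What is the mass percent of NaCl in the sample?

34.90 %

n(AgNO3) = 0.01422 × 0.3849 = 5.473 × 10^-3 mol
Let x = n(NaCl), y = n(NaNO3).
Titrant: 1x = 5.473 × 10^-3;  mass: 58.44x + 84.99y = 0.9166
Solving, x = 5.473 × 10^-3 mol, y = 7.021 × 10^-3 mol
mass of NaCl = 5.473 × 10^-3 × 58.44 = 0.3199 g
% NaCl = 0.3199 / 0.9166 × 100 = 34.90 %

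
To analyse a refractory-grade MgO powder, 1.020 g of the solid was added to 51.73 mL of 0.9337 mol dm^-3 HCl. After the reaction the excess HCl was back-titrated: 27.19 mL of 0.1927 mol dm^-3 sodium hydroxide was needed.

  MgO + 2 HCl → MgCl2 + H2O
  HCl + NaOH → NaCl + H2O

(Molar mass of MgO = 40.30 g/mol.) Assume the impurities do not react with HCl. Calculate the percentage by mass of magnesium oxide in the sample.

n(HCl) added = 0.05173 × 0.9337 = 0.04830 mol
n(NaOH) used in back-titration = 0.02719 × 0.1927 = 5.240 × 10^-3 mol
n(HCl) left over = 5.240 × 10^-3 mol (1:1 ratio)
n(HCl) consumed by analyte = 0.04830 − 5.240 × 10^-3 = 0.04306 mol
From the 1:2 ratio, n(MgO) = 1/2 × 0.04306 = 0.02153 mol
mass of MgO = 0.02153 × 40.30 = 0.8677 g
% MgO = 0.8677 / 1.020 × 100 = 85.07 %

85.07 %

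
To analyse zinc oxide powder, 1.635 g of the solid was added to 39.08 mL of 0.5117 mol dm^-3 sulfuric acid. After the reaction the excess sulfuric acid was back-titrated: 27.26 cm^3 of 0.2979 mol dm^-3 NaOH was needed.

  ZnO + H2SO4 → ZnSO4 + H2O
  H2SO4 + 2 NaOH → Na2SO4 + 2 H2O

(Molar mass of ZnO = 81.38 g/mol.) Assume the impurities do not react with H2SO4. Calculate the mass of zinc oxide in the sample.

n(H2SO4) added = 0.03908 × 0.5117 = 0.02000 mol
n(NaOH) used in back-titration = 0.02726 × 0.2979 = 8.121 × 10^-3 mol
From the 1:2 ratio, n(H2SO4) left over = 1/2 × 8.121 × 10^-3 = 4.060 × 10^-3 mol
n(H2SO4) consumed by analyte = 0.02000 − 4.060 × 10^-3 = 0.01594 mol
n(ZnO) = 0.01594 mol (1:1 ratio)
mass of ZnO = 0.01594 × 81.38 = 1.297 g

1.297 g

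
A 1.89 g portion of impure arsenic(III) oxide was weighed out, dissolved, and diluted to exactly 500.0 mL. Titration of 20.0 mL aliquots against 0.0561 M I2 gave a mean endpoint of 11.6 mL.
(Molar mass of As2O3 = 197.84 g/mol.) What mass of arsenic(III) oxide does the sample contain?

1.61 g

As2O3 + 2 I2 + 2 H2O → As2O5 + 4 HI
n(I2) per titration = 0.0116 × 0.0561 = 6.51 × 10^-4 mol
From the 1:2 ratio, n(As2O3) in each aliquot = 1/2 × 6.51 × 10^-4 = 3.25 × 10^-4 mol
n(As2O3) in the whole flask = 3.25 × 10^-4 × 500.0/20.0 = 8.13 × 10^-3 mol
mass of As2O3 = 8.13 × 10^-3 × 197.84 = 1.61 g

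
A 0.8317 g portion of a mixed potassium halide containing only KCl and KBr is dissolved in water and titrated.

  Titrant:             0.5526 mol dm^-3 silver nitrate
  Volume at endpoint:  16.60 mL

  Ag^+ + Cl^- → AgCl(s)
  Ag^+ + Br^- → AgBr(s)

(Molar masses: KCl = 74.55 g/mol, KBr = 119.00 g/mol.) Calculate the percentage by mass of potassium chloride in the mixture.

52.41 %

n(AgNO3) = 0.01660 × 0.5526 = 9.173 × 10^-3 mol
Let x = n(KCl), y = n(KBr).
Titrant: 1x + 1y = 9.173 × 10^-3;  mass: 74.55x + 119.00y = 0.8317
Solving, x = 5.847 × 10^-3 mol, y = 3.326 × 10^-3 mol
mass of KCl = 5.847 × 10^-3 × 74.55 = 0.4359 g
% KCl = 0.4359 / 0.8317 × 100 = 52.41 %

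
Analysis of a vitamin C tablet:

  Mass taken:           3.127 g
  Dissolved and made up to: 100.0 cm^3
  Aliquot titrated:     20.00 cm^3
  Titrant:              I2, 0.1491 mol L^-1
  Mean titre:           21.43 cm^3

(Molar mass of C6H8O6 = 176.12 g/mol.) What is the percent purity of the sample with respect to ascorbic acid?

C6H8O6 + I2 → C6H6O6 + 2 HI
n(I2) per titration = 0.02143 × 0.1491 = 3.195 × 10^-3 mol
n(C6H8O6) in each aliquot = 3.195 × 10^-3 mol (1:1 ratio)
n(C6H8O6) in the whole flask = 3.195 × 10^-3 × 100.0/20.00 = 0.01598 mol
mass of C6H8O6 = 0.01598 × 176.12 = 2.814 g
% C6H8O6 = 2.814 / 3.127 × 100 = 89.98 %

89.98 %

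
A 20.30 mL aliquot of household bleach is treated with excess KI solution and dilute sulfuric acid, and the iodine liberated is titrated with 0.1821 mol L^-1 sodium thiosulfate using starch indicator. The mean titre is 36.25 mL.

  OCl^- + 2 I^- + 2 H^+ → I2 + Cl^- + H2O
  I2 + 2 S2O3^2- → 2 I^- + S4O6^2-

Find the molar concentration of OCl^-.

0.1626 mol/L

n(S2O3^2-) = 0.03625 × 0.1821 = 6.601 × 10^-3 mol
n(I2) = n(S2O3^2-)/2 = 3.301 × 10^-3 mol
n(OCl^-) in the aliquot = 3.301 × 10^-3 mol (1:1 ratio)
[OCl^-] = 3.301 × 10^-3 / 0.02030 = 0.1626 mol/L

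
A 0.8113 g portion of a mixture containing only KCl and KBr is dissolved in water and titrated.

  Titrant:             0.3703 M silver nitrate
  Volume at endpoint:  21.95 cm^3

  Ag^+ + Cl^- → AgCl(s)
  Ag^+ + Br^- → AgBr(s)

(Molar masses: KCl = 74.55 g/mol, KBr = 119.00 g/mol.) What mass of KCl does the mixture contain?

0.2615 g

n(AgNO3) = 0.02195 × 0.3703 = 8.128 × 10^-3 mol
Let x = n(KCl), y = n(KBr).
Titrant: 1x + 1y = 8.128 × 10^-3;  mass: 74.55x + 119.00y = 0.8113
Solving, x = 3.508 × 10^-3 mol, y = 4.620 × 10^-3 mol
mass of KCl = 3.508 × 10^-3 × 74.55 = 0.2615 g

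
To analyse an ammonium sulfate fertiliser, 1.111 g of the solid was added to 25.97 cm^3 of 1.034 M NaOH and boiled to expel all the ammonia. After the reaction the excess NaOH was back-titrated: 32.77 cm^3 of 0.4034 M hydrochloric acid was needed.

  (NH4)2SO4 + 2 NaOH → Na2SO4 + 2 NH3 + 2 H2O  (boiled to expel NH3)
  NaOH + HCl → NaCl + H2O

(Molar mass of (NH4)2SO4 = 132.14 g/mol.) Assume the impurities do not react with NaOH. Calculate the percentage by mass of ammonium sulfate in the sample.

n(NaOH) added = 0.02597 × 1.034 = 0.02685 mol
n(HCl) used in back-titration = 0.03277 × 0.4034 = 0.01322 mol
n(NaOH) left over = 0.01322 mol (1:1 ratio)
n(NaOH) consumed by analyte = 0.02685 − 0.01322 = 0.01363 mol
From the 1:2 ratio, n((NH4)2SO4) = 1/2 × 0.01363 = 6.817 × 10^-3 mol
mass of (NH4)2SO4 = 6.817 × 10^-3 × 132.14 = 0.9008 g
% (NH4)2SO4 = 0.9008 / 1.111 × 100 = 81.08 %

81.08 %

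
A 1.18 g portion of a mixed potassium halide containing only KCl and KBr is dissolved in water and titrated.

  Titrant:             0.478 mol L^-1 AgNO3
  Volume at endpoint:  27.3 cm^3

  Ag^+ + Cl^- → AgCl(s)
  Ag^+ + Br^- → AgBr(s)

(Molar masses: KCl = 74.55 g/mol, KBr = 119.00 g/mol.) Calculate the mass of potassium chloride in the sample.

0.625 g

n(AgNO3) = 0.0273 × 0.478 = 0.0130 mol
Let x = n(KCl), y = n(KBr).
Titrant: 1x + 1y = 0.0130;  mass: 74.55x + 119.00y = 1.18
Solving, x = 8.39 × 10^-3 mol, y = 4.66 × 10^-3 mol
mass of KCl = 8.39 × 10^-3 × 74.55 = 0.625 g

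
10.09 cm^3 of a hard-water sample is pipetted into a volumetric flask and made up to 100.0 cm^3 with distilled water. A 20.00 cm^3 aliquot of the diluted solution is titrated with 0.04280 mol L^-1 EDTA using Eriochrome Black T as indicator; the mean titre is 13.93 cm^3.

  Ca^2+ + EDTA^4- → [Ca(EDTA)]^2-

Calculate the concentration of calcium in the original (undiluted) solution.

n(EDTA) = 0.01393 × 0.04280 = 5.962 × 10^-4 mol
n(Ca2+) in the aliquot = 5.962 × 10^-4 mol (1:1 ratio)
[Ca2+]_dilute = 5.962 × 10^-4 / 0.02000 = 0.02981 mol/L
Dilution factor = 100.0 / 10.09 = 9.911
[Ca2+]_stock = 0.02981 × 9.911 = 0.2954 mol/L

0.2954 mol/L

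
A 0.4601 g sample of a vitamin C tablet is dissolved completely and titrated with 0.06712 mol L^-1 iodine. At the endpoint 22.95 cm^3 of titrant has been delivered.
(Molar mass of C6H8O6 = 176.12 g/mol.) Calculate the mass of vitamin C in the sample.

C6H8O6 + I2 → C6H6O6 + 2 HI
n(I2) = 0.02295 L × 0.06712 mol/L = 1.540 × 10^-3 mol
n(C6H8O6) = 1.540 × 10^-3 mol (1:1 ratio)
mass of C6H8O6 = 1.540 × 10^-3 × 176.12 g/mol = 0.2713 g

0.2713 g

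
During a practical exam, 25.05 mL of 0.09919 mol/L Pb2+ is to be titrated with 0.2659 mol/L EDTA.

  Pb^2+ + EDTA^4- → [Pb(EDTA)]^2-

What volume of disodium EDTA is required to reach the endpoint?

n(Pb2+) = 0.02505 L × 0.09919 mol/L = 2.485 × 10^-3 mol
n(EDTA) = 2.485 × 10^-3 mol (1:1 stoichiometry)
V(EDTA) = 2.485 × 10^-3 mol / 0.2659 mol/L = 0.009345 L = 9.345 mL

9.345 mL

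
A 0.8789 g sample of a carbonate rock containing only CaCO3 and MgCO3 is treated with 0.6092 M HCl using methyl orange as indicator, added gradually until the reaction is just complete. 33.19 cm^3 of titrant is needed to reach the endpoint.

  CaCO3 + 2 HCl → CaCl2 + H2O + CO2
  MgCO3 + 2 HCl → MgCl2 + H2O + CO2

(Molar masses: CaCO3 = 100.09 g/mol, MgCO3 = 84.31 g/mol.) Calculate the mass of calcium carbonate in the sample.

0.1684 g

n(HCl) = 0.03319 × 0.6092 = 0.02022 mol
Let x = n(CaCO3), y = n(MgCO3).
Titrant: 2x + 2y = 0.02022;  mass: 100.09x + 84.31y = 0.8789
Solving, x = 1.683 × 10^-3 mol, y = 8.427 × 10^-3 mol
mass of CaCO3 = 1.683 × 10^-3 × 100.09 = 0.1684 g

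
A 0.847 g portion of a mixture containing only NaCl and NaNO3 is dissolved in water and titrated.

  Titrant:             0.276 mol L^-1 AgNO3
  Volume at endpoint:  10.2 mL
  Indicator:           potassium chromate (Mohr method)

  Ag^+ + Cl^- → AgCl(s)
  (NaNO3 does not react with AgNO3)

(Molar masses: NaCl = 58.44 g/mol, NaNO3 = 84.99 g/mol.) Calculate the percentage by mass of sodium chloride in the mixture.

19.4 %

n(AgNO3) = 0.0102 × 0.276 = 2.82 × 10^-3 mol
Let x = n(NaCl), y = n(NaNO3).
Titrant: 1x = 2.82 × 10^-3;  mass: 58.44x + 84.99y = 0.847
Solving, x = 2.82 × 10^-3 mol, y = 8.03 × 10^-3 mol
mass of NaCl = 2.82 × 10^-3 × 58.44 = 0.165 g
% NaCl = 0.165 / 0.847 × 100 = 19.4 %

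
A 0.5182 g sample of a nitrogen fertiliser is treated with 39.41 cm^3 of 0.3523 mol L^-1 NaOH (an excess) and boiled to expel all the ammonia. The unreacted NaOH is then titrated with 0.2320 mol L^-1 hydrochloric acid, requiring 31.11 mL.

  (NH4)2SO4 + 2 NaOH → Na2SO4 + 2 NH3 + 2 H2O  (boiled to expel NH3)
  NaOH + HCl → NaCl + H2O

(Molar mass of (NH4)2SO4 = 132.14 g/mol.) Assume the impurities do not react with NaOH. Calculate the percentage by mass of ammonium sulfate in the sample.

n(NaOH) added = 0.03941 × 0.3523 = 0.01388 mol
n(HCl) used in back-titration = 0.03111 × 0.2320 = 7.218 × 10^-3 mol
n(NaOH) left over = 7.218 × 10^-3 mol (1:1 ratio)
n(NaOH) consumed by analyte = 0.01388 − 7.218 × 10^-3 = 6.667 × 10^-3 mol
From the 1:2 ratio, n((NH4)2SO4) = 1/2 × 6.667 × 10^-3 = 3.333 × 10^-3 mol
mass of (NH4)2SO4 = 3.333 × 10^-3 × 132.14 = 0.4405 g
% (NH4)2SO4 = 0.4405 / 0.5182 × 100 = 85.00 %

85.00 %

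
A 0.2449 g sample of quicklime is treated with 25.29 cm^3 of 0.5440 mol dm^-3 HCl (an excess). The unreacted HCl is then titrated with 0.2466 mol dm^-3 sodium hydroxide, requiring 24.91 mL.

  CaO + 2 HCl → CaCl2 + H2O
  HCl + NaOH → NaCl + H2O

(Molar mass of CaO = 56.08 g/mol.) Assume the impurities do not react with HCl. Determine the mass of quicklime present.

n(HCl) added = 0.02529 × 0.5440 = 0.01376 mol
n(NaOH) used in back-titration = 0.02491 × 0.2466 = 6.143 × 10^-3 mol
n(HCl) left over = 6.143 × 10^-3 mol (1:1 ratio)
n(HCl) consumed by analyte = 0.01376 − 6.143 × 10^-3 = 7.615 × 10^-3 mol
From the 1:2 ratio, n(CaO) = 1/2 × 7.615 × 10^-3 = 3.807 × 10^-3 mol
mass of CaO = 3.807 × 10^-3 × 56.08 = 0.2135 g

0.2135 g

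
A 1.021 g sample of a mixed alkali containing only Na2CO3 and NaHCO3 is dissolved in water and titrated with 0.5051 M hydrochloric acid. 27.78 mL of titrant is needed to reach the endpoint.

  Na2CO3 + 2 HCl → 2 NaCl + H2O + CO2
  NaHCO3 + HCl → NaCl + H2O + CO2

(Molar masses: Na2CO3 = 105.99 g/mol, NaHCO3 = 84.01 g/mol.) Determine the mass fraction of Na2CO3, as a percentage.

26.41 %

n(HCl) = 0.02778 × 0.5051 = 0.01403 mol
Let x = n(Na2CO3), y = n(NaHCO3).
Titrant: 2x + 1y = 0.01403;  mass: 105.99x + 84.01y = 1.021
Solving, x = 2.544 × 10^-3 mol, y = 8.944 × 10^-3 mol
mass of Na2CO3 = 2.544 × 10^-3 × 105.99 = 0.2696 g
% Na2CO3 = 0.2696 / 1.021 × 100 = 26.41 %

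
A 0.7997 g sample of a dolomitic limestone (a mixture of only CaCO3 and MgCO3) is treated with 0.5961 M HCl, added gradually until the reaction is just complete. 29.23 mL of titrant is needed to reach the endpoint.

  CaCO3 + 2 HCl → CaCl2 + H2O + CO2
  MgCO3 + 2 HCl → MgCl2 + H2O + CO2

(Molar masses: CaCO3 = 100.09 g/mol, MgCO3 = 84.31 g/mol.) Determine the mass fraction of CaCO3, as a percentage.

n(HCl) = 0.02923 × 0.5961 = 0.01742 mol
Let x = n(CaCO3), y = n(MgCO3).
Titrant: 2x + 2y = 0.01742;  mass: 100.09x + 84.31y = 0.7997
Solving, x = 4.131 × 10^-3 mol, y = 4.581 × 10^-3 mol
mass of CaCO3 = 4.131 × 10^-3 × 100.09 = 0.4135 g
% CaCO3 = 0.4135 / 0.7997 × 100 = 51.71 %

51.71 %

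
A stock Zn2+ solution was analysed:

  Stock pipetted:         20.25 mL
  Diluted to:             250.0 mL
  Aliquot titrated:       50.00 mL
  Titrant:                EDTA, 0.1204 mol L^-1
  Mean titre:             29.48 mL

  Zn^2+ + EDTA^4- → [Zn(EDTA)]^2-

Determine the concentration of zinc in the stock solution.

n(EDTA) = 0.02948 × 0.1204 = 3.549 × 10^-3 mol
n(Zn2+) in the aliquot = 3.549 × 10^-3 mol (1:1 ratio)
[Zn2+]_dilute = 3.549 × 10^-3 / 0.05000 = 0.07099 mol/L
Dilution factor = 250.0 / 20.25 = 12.35
[Zn2+]_stock = 0.07099 × 12.35 = 0.8764 mol/L

0.8764 mol/L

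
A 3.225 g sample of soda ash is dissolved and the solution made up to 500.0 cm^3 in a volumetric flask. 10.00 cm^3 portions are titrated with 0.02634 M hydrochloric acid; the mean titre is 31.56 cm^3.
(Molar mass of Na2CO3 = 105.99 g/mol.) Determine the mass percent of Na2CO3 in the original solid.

Na2CO3 + 2 HCl → 2 NaCl + H2O + CO2
n(HCl) per titration = 0.03156 × 0.02634 = 8.313 × 10^-4 mol
From the 1:2 ratio, n(Na2CO3) in each aliquot = 1/2 × 8.313 × 10^-4 = 4.156 × 10^-4 mol
n(Na2CO3) in the whole flask = 4.156 × 10^-4 × 500.0/10.00 = 0.02078 mol
mass of Na2CO3 = 0.02078 × 105.99 = 2.203 g
% Na2CO3 = 2.203 / 3.225 × 100 = 68.30 %

68.30 %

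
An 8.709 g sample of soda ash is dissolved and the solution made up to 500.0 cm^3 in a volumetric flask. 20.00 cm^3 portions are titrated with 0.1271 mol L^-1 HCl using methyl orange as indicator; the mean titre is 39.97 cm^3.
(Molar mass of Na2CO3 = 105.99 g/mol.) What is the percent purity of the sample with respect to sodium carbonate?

77.28 %

Na2CO3 + 2 HCl → 2 NaCl + H2O + CO2
n(HCl) per titration = 0.03997 × 0.1271 = 5.080 × 10^-3 mol
From the 1:2 ratio, n(Na2CO3) in each aliquot = 1/2 × 5.080 × 10^-3 = 2.540 × 10^-3 mol
n(Na2CO3) in the whole flask = 2.540 × 10^-3 × 500.0/20.00 = 0.06350 mol
mass of Na2CO3 = 0.06350 × 105.99 = 6.731 g
% Na2CO3 = 6.731 / 8.709 × 100 = 77.28 %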